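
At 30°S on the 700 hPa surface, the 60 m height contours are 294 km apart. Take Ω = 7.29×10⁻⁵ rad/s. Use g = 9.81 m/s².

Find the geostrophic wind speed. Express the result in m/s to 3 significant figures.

27.5 m/s

Coriolis parameter at 30°S:
f = 2Ω sin φ = 2 × 7.29×10⁻⁵ × sin 30° = 7.29×10⁻⁵ s⁻¹
Height gradient: |∂Z/∂n| = 60 m / 294000 m = 2.04×10⁻⁴
On a pressure surface, geostrophic balance gives V_g = (g/f)|∂Z/∂n|:
V_g = 9.81 × 2.04×10⁻⁴ / 7.29×10⁻⁵ = 27.5 m/s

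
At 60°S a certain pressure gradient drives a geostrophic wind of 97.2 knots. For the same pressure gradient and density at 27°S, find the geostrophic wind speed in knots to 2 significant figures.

With the same pressure gradient and density, V_g ∝ 1/f ∝ 1/sin φ.
V₂ = V₁ · sin φ₁ / sin φ₂ = 97.2 × sin 60° / sin 27°
V₂ = 97.2 × 0.8660/0.4540 = 190 knots

190 knots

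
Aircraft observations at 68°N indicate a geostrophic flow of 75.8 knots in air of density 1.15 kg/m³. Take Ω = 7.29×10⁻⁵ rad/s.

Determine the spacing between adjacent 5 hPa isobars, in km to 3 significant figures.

Coriolis parameter at 68°N:
f = 2Ω sin φ = 2 × 7.29×10⁻⁵ × sin 68° = 1.35×10⁻⁴ s⁻¹
Wind speed in SI: 75.8 knots = 39.0 m/s
Geostrophic balance rearranged: |∂P/∂n| = f ρ V_g
|∂P/∂n| = 1.35×10⁻⁴ × 1.15 × 39.0 = 6.06×10⁻³ Pa/m
Isobar spacing: Δn = ΔP/|∂P/∂n| = 500 Pa / 6.06×10⁻³ Pa/m = 82479 m ≈ 82.5 km

82.5 km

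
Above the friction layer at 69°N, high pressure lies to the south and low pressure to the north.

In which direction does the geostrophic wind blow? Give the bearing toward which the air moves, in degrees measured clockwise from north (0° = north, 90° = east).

The pressure-gradient force points toward the north (bearing 000°).
Geostrophic balance: in the Northern Hemisphere the Coriolis force deflects motion to the right, so the geostrophic wind blows 90° to the right of the pressure-gradient force (low pressure on the left).
Rotating 000° by 90° clockwise gives 090° — the wind blows toward the east.

090°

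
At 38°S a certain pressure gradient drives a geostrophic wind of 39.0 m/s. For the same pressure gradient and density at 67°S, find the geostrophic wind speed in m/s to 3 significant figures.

26.1 m/s

With the same pressure gradient and density, V_g ∝ 1/f ∝ 1/sin φ.
V₂ = V₁ · sin φ₁ / sin φ₂ = 39.0 × sin 38° / sin 67°
V₂ = 39.0 × 0.6157/0.9205 = 26.1 m/s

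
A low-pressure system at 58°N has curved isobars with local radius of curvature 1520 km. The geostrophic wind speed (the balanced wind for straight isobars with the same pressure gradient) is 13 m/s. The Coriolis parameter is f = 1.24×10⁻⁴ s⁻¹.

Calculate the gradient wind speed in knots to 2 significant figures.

24 knots

Around a low, centrifugal force acts outward with Coriolis, so pressure-gradient force balances both:
(1/ρ)|∂P/∂n| = fV + V²/R  →  V² + fR·V − fR·V_g = 0
With fR = 1.24×10⁻⁴ × 1520×10³ m = 188 m/s:
V = [−fR + √((fR)² + 4 fR V_g)]/2 = [−188 + √(188² + 4×188×13)]/2 = 12.2 m/s
Subgeostrophic (V < V_g = 13 m/s), as expected around a low.
Converting: 12.2 m/s × 1.944 = 24 knots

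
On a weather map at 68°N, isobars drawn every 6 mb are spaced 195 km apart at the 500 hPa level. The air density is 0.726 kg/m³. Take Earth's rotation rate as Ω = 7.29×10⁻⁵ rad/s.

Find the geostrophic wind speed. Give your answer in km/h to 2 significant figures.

110 km/h

Coriolis parameter at 68°N:
f = 2Ω sin φ = 2 × 7.29×10⁻⁵ × sin 68° = 1.35×10⁻⁴ s⁻¹
Pressure gradient: |∂P/∂n| = 600 Pa / 195000 m = 3.08×10⁻³ Pa/m
Geostrophic balance (pressure-gradient force = Coriolis force):
V_g = (1/(fρ)) |∂P/∂n| = 3.08×10⁻³ / (1.35×10⁻⁴ × 0.726) = 31.4 m/s
Converting: 31.4 m/s × 3.6 = 110 km/h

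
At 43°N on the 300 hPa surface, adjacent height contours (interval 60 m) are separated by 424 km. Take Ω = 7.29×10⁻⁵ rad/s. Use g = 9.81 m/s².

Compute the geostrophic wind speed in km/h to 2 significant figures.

50 km/h

Coriolis parameter at 43°N:
f = 2Ω sin φ = 2 × 7.29×10⁻⁵ × sin 43° = 9.94×10⁻⁵ s⁻¹
Height gradient: |∂Z/∂n| = 60 m / 424000 m = 1.42×10⁻⁴
On a pressure surface, geostrophic balance gives V_g = (g/f)|∂Z/∂n|:
V_g = 9.81 × 1.42×10⁻⁴ / 9.94×10⁻⁵ = 14.0 m/s
Converting: 14.0 m/s × 3.6 = 50 km/h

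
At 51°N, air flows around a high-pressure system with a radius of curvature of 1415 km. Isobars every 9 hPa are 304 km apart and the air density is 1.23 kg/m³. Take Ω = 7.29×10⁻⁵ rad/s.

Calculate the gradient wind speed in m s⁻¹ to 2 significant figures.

Coriolis parameter at 51°N:
f = 2Ω sin φ = 2 × 7.29×10⁻⁵ × sin 51° = 1.13×10⁻⁴ s⁻¹
Pressure gradient: |∂P/∂n| = 900 Pa / 304000 m = 2.96×10⁻³ Pa/m
Geostrophic speed: V_g = |∂P/∂n|/(fρ) = 2.96×10⁻³/(1.13×10⁻⁴ × 1.23) = 21.2 m/s
Around a high, pressure-gradient force acts outward with centrifugal, so Coriolis balances both:
fV = (1/ρ)|∂P/∂n| + V²/R  →  V² − fR·V + fR·V_g = 0
With fR = 1.13×10⁻⁴ × 1415×10³ m = 160 m/s:
V = [fR − √((fR)² − 4 fR V_g)]/2 = [160 − √(160² − 4×160×21.2)]/2 = 25.2 m/s
Supergeostrophic (V > V_g = 21.2 m/s), as expected around a high.

25 m s⁻¹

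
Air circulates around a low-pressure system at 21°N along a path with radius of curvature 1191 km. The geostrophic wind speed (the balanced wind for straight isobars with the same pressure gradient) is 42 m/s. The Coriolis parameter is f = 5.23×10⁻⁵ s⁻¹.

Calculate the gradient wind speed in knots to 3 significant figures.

55.9 knots

Around a low, centrifugal force acts outward with Coriolis, so pressure-gradient force balances both:
(1/ρ)|∂P/∂n| = fV + V²/R  →  V² + fR·V − fR·V_g = 0
With fR = 5.23×10⁻⁵ × 1191×10³ m = 62.3 m/s:
V = [−fR + √((fR)² + 4 fR V_g)]/2 = [−62.3 + √(62.3² + 4×62.3×42)]/2 = 28.7 m/s
Subgeostrophic (V < V_g = 42 m/s), as expected around a low.
Converting: 28.7 m/s × 1.944 = 55.9 knots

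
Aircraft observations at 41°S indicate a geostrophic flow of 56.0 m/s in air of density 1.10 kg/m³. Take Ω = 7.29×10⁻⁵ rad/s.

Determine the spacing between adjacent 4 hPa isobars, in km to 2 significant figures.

Coriolis parameter at 41°S:
f = 2Ω sin φ = 2 × 7.29×10⁻⁵ × sin 41° = 9.57×10⁻⁵ s⁻¹
Geostrophic balance rearranged: |∂P/∂n| = f ρ V_g
|∂P/∂n| = 9.57×10⁻⁵ × 1.10 × 56.0 = 5.89×10⁻³ Pa/m
Isobar spacing: Δn = ΔP/|∂P/∂n| = 400 Pa / 5.89×10⁻³ Pa/m = 67886 m ≈ 68 km

68 km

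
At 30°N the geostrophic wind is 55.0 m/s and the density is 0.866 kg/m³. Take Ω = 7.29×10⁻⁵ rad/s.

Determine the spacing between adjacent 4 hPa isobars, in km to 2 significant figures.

120 km

Coriolis parameter at 30°N:
f = 2Ω sin φ = 2 × 7.29×10⁻⁵ × sin 30° = 7.29×10⁻⁵ s⁻¹
Geostrophic balance rearranged: |∂P/∂n| = f ρ V_g
|∂P/∂n| = 7.29×10⁻⁵ × 0.866 × 55.0 = 3.47×10⁻³ Pa/m
Isobar spacing: Δn = ΔP/|∂P/∂n| = 400 Pa / 3.47×10⁻³ Pa/m = 115200 m ≈ 120 km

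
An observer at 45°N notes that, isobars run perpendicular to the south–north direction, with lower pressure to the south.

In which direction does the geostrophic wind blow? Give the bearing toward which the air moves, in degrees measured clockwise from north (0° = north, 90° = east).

The pressure-gradient force points toward the south (bearing 180°).
Geostrophic balance: in the Northern Hemisphere the Coriolis force deflects motion to the right, so the geostrophic wind blows 90° to the right of the pressure-gradient force (low pressure on the left).
Rotating 180° by 90° clockwise gives 270° — the wind blows toward the west.

270°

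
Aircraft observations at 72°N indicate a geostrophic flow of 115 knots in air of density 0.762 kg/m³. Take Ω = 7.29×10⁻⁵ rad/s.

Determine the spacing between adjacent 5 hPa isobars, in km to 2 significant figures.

80 km

Coriolis parameter at 72°N:
f = 2Ω sin φ = 2 × 7.29×10⁻⁵ × sin 72° = 1.39×10⁻⁴ s⁻¹
Wind speed in SI: 115 knots = 59.2 m/s
Geostrophic balance rearranged: |∂P/∂n| = f ρ V_g
|∂P/∂n| = 1.39×10⁻⁴ × 0.762 × 59.2 = 6.25×10⁻³ Pa/m
Isobar spacing: Δn = ΔP/|∂P/∂n| = 500 Pa / 6.25×10⁻³ Pa/m = 79986 m ≈ 80 km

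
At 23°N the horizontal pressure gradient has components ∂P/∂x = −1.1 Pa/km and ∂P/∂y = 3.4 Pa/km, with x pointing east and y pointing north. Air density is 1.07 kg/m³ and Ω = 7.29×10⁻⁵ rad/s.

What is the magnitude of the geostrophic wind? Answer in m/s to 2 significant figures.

59 m/s

Coriolis parameter at 23°N:
f = 2Ω sin φ = 2 × 7.29×10⁻⁵ × sin 23° = 5.70×10⁻⁵ s⁻¹
Component geostrophic relations (x east, y north):
u_g = −(1/(fρ)) ∂P/∂y,  v_g = (1/(fρ)) ∂P/∂x
u_g = −(3.4×10⁻³)/(5.70×10⁻⁵ × 1.07) = −55.8 m/s;  v_g = (−1.1×10⁻³)/(5.70×10⁻⁵ × 1.07) = −18.0 m/s
|V_g| = √(u_g² + v_g²) = 58.6 m/s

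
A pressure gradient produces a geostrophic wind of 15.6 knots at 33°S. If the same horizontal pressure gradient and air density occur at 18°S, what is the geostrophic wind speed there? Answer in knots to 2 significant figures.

With the same pressure gradient and density, V_g ∝ 1/f ∝ 1/sin φ.
V₂ = V₁ · sin φ₁ / sin φ₂ = 15.6 × sin 33° / sin 18°
V₂ = 15.6 × 0.5446/0.3090 = 27 knots

27 knots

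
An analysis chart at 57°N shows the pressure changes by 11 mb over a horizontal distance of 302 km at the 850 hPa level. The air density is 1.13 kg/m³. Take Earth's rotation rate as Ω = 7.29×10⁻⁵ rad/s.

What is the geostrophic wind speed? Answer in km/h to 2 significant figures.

Coriolis parameter at 57°N:
f = 2Ω sin φ = 2 × 7.29×10⁻⁵ × sin 57° = 1.22×10⁻⁴ s⁻¹
Pressure gradient: |∂P/∂n| = 1100 Pa / 302000 m = 3.64×10⁻³ Pa/m
Geostrophic balance (pressure-gradient force = Coriolis force):
V_g = (1/(fρ)) |∂P/∂n| = 3.64×10⁻³ / (1.22×10⁻⁴ × 1.13) = 26.4 m/s
Converting: 26.4 m/s × 3.6 = 95 km/h

95 km/h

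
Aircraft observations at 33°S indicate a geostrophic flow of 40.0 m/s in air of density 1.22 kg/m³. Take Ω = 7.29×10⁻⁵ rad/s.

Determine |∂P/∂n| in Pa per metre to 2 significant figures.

Coriolis parameter at 33°S:
f = 2Ω sin φ = 2 × 7.29×10⁻⁵ × sin 33° = 7.94×10⁻⁵ s⁻¹
Geostrophic balance rearranged: |∂P/∂n| = f ρ V_g
|∂P/∂n| = 7.94×10⁻⁵ × 1.22 × 40.0 = 3.88×10⁻³ Pa/m

3.9×10⁻³ Pa/m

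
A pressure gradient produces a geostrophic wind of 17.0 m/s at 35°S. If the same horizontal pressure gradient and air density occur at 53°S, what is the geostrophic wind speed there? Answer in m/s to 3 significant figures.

With the same pressure gradient and density, V_g ∝ 1/f ∝ 1/sin φ.
V₂ = V₁ · sin φ₁ / sin φ₂ = 17.0 × sin 35° / sin 53°
V₂ = 17.0 × 0.5736/0.7986 = 12.2 m/s

12.2 m/s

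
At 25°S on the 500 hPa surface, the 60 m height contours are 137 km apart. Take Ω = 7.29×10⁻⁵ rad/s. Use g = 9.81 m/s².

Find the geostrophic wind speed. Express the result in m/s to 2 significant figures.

Coriolis parameter at 25°S:
f = 2Ω sin φ = 2 × 7.29×10⁻⁵ × sin 25° = 6.16×10⁻⁵ s⁻¹
Height gradient: |∂Z/∂n| = 60 m / 137000 m = 4.38×10⁻⁴
On a pressure surface, geostrophic balance gives V_g = (g/f)|∂Z/∂n|:
V_g = 9.81 × 4.38×10⁻⁴ / 6.16×10⁻⁵ = 69.7 m/s

70 m/s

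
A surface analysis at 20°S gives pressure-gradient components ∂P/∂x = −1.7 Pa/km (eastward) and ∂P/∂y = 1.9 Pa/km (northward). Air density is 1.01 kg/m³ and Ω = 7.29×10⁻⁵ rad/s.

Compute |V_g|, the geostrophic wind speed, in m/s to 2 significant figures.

Coriolis parameter at 20°S:
f = 2Ω sin φ = 2 × 7.29×10⁻⁵ × sin 20° = 4.99×10⁻⁵ s⁻¹
In the Southern Hemisphere f is negative: f = −4.99×10⁻⁵ s⁻¹.
Component geostrophic relations (x east, y north):
u_g = −(1/(fρ)) ∂P/∂y,  v_g = (1/(fρ)) ∂P/∂x
u_g = −(1.9×10⁻³)/(−4.99×10⁻⁵ × 1.01) = 37.7 m/s;  v_g = (−1.7×10⁻³)/(−4.99×10⁻⁵ × 1.01) = 33.8 m/s
|V_g| = √(u_g² + v_g²) = 50.6 m/s

51 m/s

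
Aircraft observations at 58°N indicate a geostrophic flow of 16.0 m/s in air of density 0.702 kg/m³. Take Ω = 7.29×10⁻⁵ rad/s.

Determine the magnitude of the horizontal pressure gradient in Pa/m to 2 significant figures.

1.4×10⁻³ Pa/m

Coriolis parameter at 58°N:
f = 2Ω sin φ = 2 × 7.29×10⁻⁵ × sin 58° = 1.24×10⁻⁴ s⁻¹
Geostrophic balance rearranged: |∂P/∂n| = f ρ V_g
|∂P/∂n| = 1.24×10⁻⁴ × 0.702 × 16.0 = 1.39×10⁻³ Pa/m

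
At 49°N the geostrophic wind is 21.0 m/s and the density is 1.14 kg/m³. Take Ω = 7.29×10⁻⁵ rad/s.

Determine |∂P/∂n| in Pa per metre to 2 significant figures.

Coriolis parameter at 49°N:
f = 2Ω sin φ = 2 × 7.29×10⁻⁵ × sin 49° = 1.10×10⁻⁴ s⁻¹
Geostrophic balance rearranged: |∂P/∂n| = f ρ V_g
|∂P/∂n| = 1.10×10⁻⁴ × 1.14 × 21.0 = 2.63×10⁻³ Pa/m

2.6×10⁻³ Pa/m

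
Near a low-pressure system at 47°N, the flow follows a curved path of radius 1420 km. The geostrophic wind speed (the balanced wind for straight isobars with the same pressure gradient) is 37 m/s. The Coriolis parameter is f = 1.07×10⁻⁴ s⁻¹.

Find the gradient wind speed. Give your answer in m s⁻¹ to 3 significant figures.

Around a low, centrifugal force acts outward with Coriolis, so pressure-gradient force balances both:
(1/ρ)|∂P/∂n| = fV + V²/R  →  V² + fR·V − fR·V_g = 0
With fR = 1.07×10⁻⁴ × 1420×10³ m = 152 m/s:
V = [−fR + √((fR)² + 4 fR V_g)]/2 = [−152 + √(152² + 4×152×37)]/2 = 30.8 m/s
Subgeostrophic (V < V_g = 37 m/s), as expected around a low.

30.8 m s⁻¹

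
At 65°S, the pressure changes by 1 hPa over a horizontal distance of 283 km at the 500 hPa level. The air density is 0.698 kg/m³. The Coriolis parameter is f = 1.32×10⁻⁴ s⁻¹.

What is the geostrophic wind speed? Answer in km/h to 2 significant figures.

Pressure gradient: |∂P/∂n| = 100 Pa / 283000 m = 3.53×10⁻⁴ Pa/m
Geostrophic balance (pressure-gradient force = Coriolis force):
V_g = (1/(fρ)) |∂P/∂n| = 3.53×10⁻⁴ / (1.32×10⁻⁴ × 0.698) = 3.84 m/s
Converting: 3.84 m/s × 3.6 = 14 km/h

14 km/h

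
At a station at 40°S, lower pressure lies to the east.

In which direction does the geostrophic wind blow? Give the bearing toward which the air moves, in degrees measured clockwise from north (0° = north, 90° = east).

The pressure-gradient force points toward the east (bearing 090°).
Geostrophic balance: in the Southern Hemisphere the Coriolis force deflects motion to the left, so the geostrophic wind blows 90° to the left of the pressure-gradient force (low pressure on the right).
Rotating 090° by 90° counterclockwise gives 000° — the wind blows toward the north.

000°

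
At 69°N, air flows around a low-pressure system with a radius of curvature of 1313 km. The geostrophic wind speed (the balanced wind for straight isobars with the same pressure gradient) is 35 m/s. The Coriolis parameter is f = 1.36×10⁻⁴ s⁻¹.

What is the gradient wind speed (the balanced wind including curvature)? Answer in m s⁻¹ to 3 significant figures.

30.0 m s⁻¹

Around a low, centrifugal force acts outward with Coriolis, so pressure-gradient force balances both:
(1/ρ)|∂P/∂n| = fV + V²/R  →  V² + fR·V − fR·V_g = 0
With fR = 1.36×10⁻⁴ × 1313×10³ m = 179 m/s:
V = [−fR + √((fR)² + 4 fR V_g)]/2 = [−179 + √(179² + 4×179×35)]/2 = 30 m/s
Subgeostrophic (V < V_g = 35 m/s), as expected around a low.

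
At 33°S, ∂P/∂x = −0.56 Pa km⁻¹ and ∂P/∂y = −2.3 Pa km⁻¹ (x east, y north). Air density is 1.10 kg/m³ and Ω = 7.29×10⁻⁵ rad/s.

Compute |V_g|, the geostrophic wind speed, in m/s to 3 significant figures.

Coriolis parameter at 33°S:
f = 2Ω sin φ = 2 × 7.29×10⁻⁵ × sin 33° = 7.94×10⁻⁵ s⁻¹
In the Southern Hemisphere f is negative: f = −7.94×10⁻⁵ s⁻¹.
Component geostrophic relations (x east, y north):
u_g = −(1/(fρ)) ∂P/∂y,  v_g = (1/(fρ)) ∂P/∂x
u_g = −(−2.3×10⁻³)/(−7.94×10⁻⁵ × 1.10) = −26.3 m/s;  v_g = (−0.56×10⁻³)/(−7.94×10⁻⁵ × 1.10) = 6.41 m/s
|V_g| = √(u_g² + v_g²) = 27.1 m/s

27.1 m/s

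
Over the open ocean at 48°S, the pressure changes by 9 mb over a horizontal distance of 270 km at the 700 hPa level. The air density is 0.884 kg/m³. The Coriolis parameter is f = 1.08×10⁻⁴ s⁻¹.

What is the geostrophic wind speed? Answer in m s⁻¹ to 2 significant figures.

Pressure gradient: |∂P/∂n| = 900 Pa / 270000 m = 3.33×10⁻³ Pa/m
Geostrophic balance (pressure-gradient force = Coriolis force):
V_g = (1/(fρ)) |∂P/∂n| = 3.33×10⁻³ / (1.08×10⁻⁴ × 0.884) = 34.9 m/s

35 m s⁻¹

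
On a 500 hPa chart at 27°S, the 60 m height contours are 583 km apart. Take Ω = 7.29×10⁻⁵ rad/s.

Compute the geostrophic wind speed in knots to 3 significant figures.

Coriolis parameter at 27°S:
f = 2Ω sin φ = 2 × 7.29×10⁻⁵ × sin 27° = 6.62×10⁻⁵ s⁻¹
Height gradient: |∂Z/∂n| = 60 m / 583000 m = 1.03×10⁻⁴
On a pressure surface, geostrophic balance gives V_g = (g/f)|∂Z/∂n|:
V_g = 9.81 × 1.03×10⁻⁴ / 6.62×10⁻⁵ = 15.3 m/s
Converting: 15.3 m/s × 1.944 = 29.6 knots

29.6 knots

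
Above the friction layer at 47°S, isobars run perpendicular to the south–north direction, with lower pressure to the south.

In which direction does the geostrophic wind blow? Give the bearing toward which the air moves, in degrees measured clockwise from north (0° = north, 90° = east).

090°

The pressure-gradient force points toward the south (bearing 180°).
Geostrophic balance: in the Southern Hemisphere the Coriolis force deflects motion to the left, so the geostrophic wind blows 90° to the left of the pressure-gradient force (low pressure on the right).
Rotating 180° by 90° counterclockwise gives 090° — the wind blows toward the east.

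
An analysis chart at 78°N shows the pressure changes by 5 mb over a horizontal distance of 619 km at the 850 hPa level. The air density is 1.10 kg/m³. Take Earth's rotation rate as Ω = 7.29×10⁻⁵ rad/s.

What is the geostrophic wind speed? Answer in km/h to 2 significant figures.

Coriolis parameter at 78°N:
f = 2Ω sin φ = 2 × 7.29×10⁻⁵ × sin 78° = 1.43×10⁻⁴ s⁻¹
Pressure gradient: |∂P/∂n| = 500 Pa / 619000 m = 8.08×10⁻⁴ Pa/m
Geostrophic balance (pressure-gradient force = Coriolis force):
V_g = (1/(fρ)) |∂P/∂n| = 8.08×10⁻⁴ / (1.43×10⁻⁴ × 1.10) = 5.15 m/s
Converting: 5.15 m/s × 3.6 = 19 km/h

19 km/h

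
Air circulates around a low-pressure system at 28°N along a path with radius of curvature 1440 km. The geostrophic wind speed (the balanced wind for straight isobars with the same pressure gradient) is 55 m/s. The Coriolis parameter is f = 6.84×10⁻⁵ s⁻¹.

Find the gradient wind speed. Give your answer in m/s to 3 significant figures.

39.3 m/s

Around a low, centrifugal force acts outward with Coriolis, so pressure-gradient force balances both:
(1/ρ)|∂P/∂n| = fV + V²/R  →  V² + fR·V − fR·V_g = 0
With fR = 6.84×10⁻⁵ × 1440×10³ m = 98.5 m/s:
V = [−fR + √((fR)² + 4 fR V_g)]/2 = [−98.5 + √(98.5² + 4×98.5×55)]/2 = 39.3 m/s
Subgeostrophic (V < V_g = 55 m/s), as expected around a low.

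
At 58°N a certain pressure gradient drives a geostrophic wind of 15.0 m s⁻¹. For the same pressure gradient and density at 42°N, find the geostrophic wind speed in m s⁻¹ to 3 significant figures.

With the same pressure gradient and density, V_g ∝ 1/f ∝ 1/sin φ.
V₂ = V₁ · sin φ₁ / sin φ₂ = 15.0 × sin 58° / sin 42°
V₂ = 15.0 × 0.8480/0.6691 = 19.0 m s⁻¹

19.0 m s⁻¹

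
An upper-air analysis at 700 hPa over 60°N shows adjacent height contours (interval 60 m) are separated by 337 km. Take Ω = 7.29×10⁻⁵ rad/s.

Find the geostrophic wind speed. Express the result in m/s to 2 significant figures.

Coriolis parameter at 60°N:
f = 2Ω sin φ = 2 × 7.29×10⁻⁵ × sin 60° = 1.26×10⁻⁴ s⁻¹
Height gradient: |∂Z/∂n| = 60 m / 337000 m = 1.78×10⁻⁴
On a pressure surface, geostrophic balance gives V_g = (g/f)|∂Z/∂n|:
V_g = 9.81 × 1.78×10⁻⁴ / 1.26×10⁻⁴ = 13.8 m/s

14 m/s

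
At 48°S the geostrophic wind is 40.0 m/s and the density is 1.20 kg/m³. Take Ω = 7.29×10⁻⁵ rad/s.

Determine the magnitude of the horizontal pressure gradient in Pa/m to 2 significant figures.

5.2×10⁻³ Pa/m

Coriolis parameter at 48°S:
f = 2Ω sin φ = 2 × 7.29×10⁻⁵ × sin 48° = 1.08×10⁻⁴ s⁻¹
Geostrophic balance rearranged: |∂P/∂n| = f ρ V_g
|∂P/∂n| = 1.08×10⁻⁴ × 1.20 × 40.0 = 5.20×10⁻³ Pa/m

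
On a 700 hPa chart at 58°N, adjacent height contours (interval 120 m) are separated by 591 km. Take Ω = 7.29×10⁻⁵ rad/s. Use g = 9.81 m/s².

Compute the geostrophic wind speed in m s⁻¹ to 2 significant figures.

16 m s⁻¹

Coriolis parameter at 58°N:
f = 2Ω sin φ = 2 × 7.29×10⁻⁵ × sin 58° = 1.24×10⁻⁴ s⁻¹
Height gradient: |∂Z/∂n| = 120 m / 591000 m = 2.03×10⁻⁴
On a pressure surface, geostrophic balance gives V_g = (g/f)|∂Z/∂n|:
V_g = 9.81 × 2.03×10⁻⁴ / 1.24×10⁻⁴ = 16.1 m/s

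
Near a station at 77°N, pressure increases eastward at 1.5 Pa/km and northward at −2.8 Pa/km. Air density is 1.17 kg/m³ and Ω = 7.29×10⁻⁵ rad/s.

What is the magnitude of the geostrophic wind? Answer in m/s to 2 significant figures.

Coriolis parameter at 77°N:
f = 2Ω sin φ = 2 × 7.29×10⁻⁵ × sin 77° = 1.42×10⁻⁴ s⁻¹
Component geostrophic relations (x east, y north):
u_g = −(1/(fρ)) ∂P/∂y,  v_g = (1/(fρ)) ∂P/∂x
u_g = −(−2.8×10⁻³)/(1.42×10⁻⁴ × 1.17) = 16.8 m/s;  v_g = (1.5×10⁻³)/(1.42×10⁻⁴ × 1.17) = 9.02 m/s
|V_g| = √(u_g² + v_g²) = 19.1 m/s

19 m/s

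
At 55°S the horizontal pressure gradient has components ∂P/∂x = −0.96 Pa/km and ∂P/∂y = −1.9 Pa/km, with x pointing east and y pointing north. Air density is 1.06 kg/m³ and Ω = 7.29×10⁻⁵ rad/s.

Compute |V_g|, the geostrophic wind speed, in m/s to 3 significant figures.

16.8 m/s

Coriolis parameter at 55°S:
f = 2Ω sin φ = 2 × 7.29×10⁻⁵ × sin 55° = 1.19×10⁻⁴ s⁻¹
In the Southern Hemisphere f is negative: f = −1.19×10⁻⁴ s⁻¹.
Component geostrophic relations (x east, y north):
u_g = −(1/(fρ)) ∂P/∂y,  v_g = (1/(fρ)) ∂P/∂x
u_g = −(−1.9×10⁻³)/(−1.19×10⁻⁴ × 1.06) = −15.0 m/s;  v_g = (−0.96×10⁻³)/(−1.19×10⁻⁴ × 1.06) = 7.58 m/s
|V_g| = √(u_g² + v_g²) = 16.8 m/s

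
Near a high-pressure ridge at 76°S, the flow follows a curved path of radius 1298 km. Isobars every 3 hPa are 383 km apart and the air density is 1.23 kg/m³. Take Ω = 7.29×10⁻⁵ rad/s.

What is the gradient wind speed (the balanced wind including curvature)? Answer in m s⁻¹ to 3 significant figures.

4.62 m s⁻¹

Coriolis parameter at 76°S:
f = 2Ω sin φ = 2 × 7.29×10⁻⁵ × sin 76° = 1.41×10⁻⁴ s⁻¹
Pressure gradient: |∂P/∂n| = 300 Pa / 383000 m = 7.83×10⁻⁴ Pa/m
Geostrophic speed: V_g = |∂P/∂n|/(fρ) = 7.83×10⁻⁴/(1.41×10⁻⁴ × 1.23) = 4.50 m/s
Around a high, pressure-gradient force acts outward with centrifugal, so Coriolis balances both:
fV = (1/ρ)|∂P/∂n| + V²/R  →  V² − fR·V + fR·V_g = 0
With fR = 1.41×10⁻⁴ × 1298×10³ m = 184 m/s:
V = [fR − √((fR)² − 4 fR V_g)]/2 = [184 − √(184² − 4×184×4.5)]/2 = 4.62 m/s
Supergeostrophic (V > V_g = 4.5 m/s), as expected around a high.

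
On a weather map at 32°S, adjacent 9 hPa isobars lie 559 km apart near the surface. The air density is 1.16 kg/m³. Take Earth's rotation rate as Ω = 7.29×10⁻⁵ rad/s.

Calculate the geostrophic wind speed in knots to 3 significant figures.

34.9 knots

Coriolis parameter at 32°S:
f = 2Ω sin φ = 2 × 7.29×10⁻⁵ × sin 32° = 7.73×10⁻⁵ s⁻¹
Pressure gradient: |∂P/∂n| = 900 Pa / 559000 m = 1.61×10⁻³ Pa/m
Geostrophic balance (pressure-gradient force = Coriolis force):
V_g = (1/(fρ)) |∂P/∂n| = 1.61×10⁻³ / (7.73×10⁻⁵ × 1.16) = 18.0 m/s
Converting: 18.0 m/s × 1.944 = 34.9 knots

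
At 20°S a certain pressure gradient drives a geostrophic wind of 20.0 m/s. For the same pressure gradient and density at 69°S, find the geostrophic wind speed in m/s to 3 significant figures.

With the same pressure gradient and density, V_g ∝ 1/f ∝ 1/sin φ.
V₂ = V₁ · sin φ₁ / sin φ₂ = 20.0 × sin 20° / sin 69°
V₂ = 20.0 × 0.3420/0.9336 = 7.33 m/s

7.33 m/s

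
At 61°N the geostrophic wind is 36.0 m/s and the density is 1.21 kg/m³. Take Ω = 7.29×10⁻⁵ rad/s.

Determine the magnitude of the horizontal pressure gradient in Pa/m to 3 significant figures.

Coriolis parameter at 61°N:
f = 2Ω sin φ = 2 × 7.29×10⁻⁵ × sin 61° = 1.28×10⁻⁴ s⁻¹
Geostrophic balance rearranged: |∂P/∂n| = f ρ V_g
|∂P/∂n| = 1.28×10⁻⁴ × 1.21 × 36.0 = 5.55×10⁻³ Pa/m

5.55×10⁻³ Pa/m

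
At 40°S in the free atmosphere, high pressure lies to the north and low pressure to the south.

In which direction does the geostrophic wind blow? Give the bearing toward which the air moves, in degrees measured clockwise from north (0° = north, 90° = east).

The pressure-gradient force points toward the south (bearing 180°).
Geostrophic balance: in the Southern Hemisphere the Coriolis force deflects motion to the left, so the geostrophic wind blows 90° to the left of the pressure-gradient force (low pressure on the right).
Rotating 180° by 90° counterclockwise gives 090° — the wind blows toward the east.

090°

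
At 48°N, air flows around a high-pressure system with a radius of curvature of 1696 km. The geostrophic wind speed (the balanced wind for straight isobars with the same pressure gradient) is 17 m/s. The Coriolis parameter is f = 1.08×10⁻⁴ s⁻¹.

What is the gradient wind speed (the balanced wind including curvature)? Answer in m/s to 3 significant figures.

19.0 m/s

Around a high, pressure-gradient force acts outward with centrifugal, so Coriolis balances both:
fV = (1/ρ)|∂P/∂n| + V²/R  →  V² − fR·V + fR·V_g = 0
With fR = 1.08×10⁻⁴ × 1696×10³ m = 183 m/s:
V = [fR − √((fR)² − 4 fR V_g)]/2 = [183 − √(183² − 4×183×17)]/2 = 19 m/s
Supergeostrophic (V > V_g = 17 m/s), as expected around a high.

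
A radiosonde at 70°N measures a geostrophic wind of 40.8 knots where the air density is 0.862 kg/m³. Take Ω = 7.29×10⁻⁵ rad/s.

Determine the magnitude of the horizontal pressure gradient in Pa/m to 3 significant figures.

Coriolis parameter at 70°N:
f = 2Ω sin φ = 2 × 7.29×10⁻⁵ × sin 70° = 1.37×10⁻⁴ s⁻¹
Wind speed in SI: 40.8 knots = 21.0 m/s
Geostrophic balance rearranged: |∂P/∂n| = f ρ V_g
|∂P/∂n| = 1.37×10⁻⁴ × 0.862 × 21.0 = 2.48×10⁻³ Pa/m

2.48×10⁻³ Pa/m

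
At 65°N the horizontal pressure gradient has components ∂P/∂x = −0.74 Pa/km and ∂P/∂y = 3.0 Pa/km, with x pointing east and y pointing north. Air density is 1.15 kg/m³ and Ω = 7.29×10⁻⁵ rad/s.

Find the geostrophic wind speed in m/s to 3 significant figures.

20.3 m/s

Coriolis parameter at 65°N:
f = 2Ω sin φ = 2 × 7.29×10⁻⁵ × sin 65° = 1.32×10⁻⁴ s⁻¹
Component geostrophic relations (x east, y north):
u_g = −(1/(fρ)) ∂P/∂y,  v_g = (1/(fρ)) ∂P/∂x
u_g = −(3.0×10⁻³)/(1.32×10⁻⁴ × 1.15) = −19.7 m/s;  v_g = (−0.74×10⁻³)/(1.32×10⁻⁴ × 1.15) = −4.87 m/s
|V_g| = √(u_g² + v_g²) = 20.3 m/s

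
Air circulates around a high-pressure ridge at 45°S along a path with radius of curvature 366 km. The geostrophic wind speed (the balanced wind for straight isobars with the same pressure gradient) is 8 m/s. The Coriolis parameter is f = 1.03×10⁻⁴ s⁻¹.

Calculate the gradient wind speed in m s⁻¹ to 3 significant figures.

Around a high, pressure-gradient force acts outward with centrifugal, so Coriolis balances both:
fV = (1/ρ)|∂P/∂n| + V²/R  →  V² − fR·V + fR·V_g = 0
With fR = 1.03×10⁻⁴ × 366×10³ m = 37.7 m/s:
V = [fR − √((fR)² − 4 fR V_g)]/2 = [37.7 − √(37.7² − 4×37.7×8)]/2 = 11.5 m/s
Supergeostrophic (V > V_g = 8 m/s), as expected around a high.

11.5 m s⁻¹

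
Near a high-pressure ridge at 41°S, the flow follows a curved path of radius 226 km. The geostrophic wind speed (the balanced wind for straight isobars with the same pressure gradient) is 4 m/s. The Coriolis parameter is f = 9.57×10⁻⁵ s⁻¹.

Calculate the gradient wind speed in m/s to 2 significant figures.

Around a high, pressure-gradient force acts outward with centrifugal, so Coriolis balances both:
fV = (1/ρ)|∂P/∂n| + V²/R  →  V² − fR·V + fR·V_g = 0
With fR = 9.57×10⁻⁵ × 226×10³ m = 21.6 m/s:
V = [fR − √((fR)² − 4 fR V_g)]/2 = [21.6 − √(21.6² − 4×21.6×4)]/2 = 5.3 m/s
Supergeostrophic (V > V_g = 4 m/s), as expected around a high.

5.3 m/s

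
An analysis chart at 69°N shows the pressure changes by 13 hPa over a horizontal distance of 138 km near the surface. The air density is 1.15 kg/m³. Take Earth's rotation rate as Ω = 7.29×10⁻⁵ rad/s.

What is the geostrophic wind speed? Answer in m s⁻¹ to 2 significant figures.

60 m s⁻¹

Coriolis parameter at 69°N:
f = 2Ω sin φ = 2 × 7.29×10⁻⁵ × sin 69° = 1.36×10⁻⁴ s⁻¹
Pressure gradient: |∂P/∂n| = 1300 Pa / 138000 m = 9.42×10⁻³ Pa/m
Geostrophic balance (pressure-gradient force = Coriolis force):
V_g = (1/(fρ)) |∂P/∂n| = 9.42×10⁻³ / (1.36×10⁻⁴ × 1.15) = 60.2 m/s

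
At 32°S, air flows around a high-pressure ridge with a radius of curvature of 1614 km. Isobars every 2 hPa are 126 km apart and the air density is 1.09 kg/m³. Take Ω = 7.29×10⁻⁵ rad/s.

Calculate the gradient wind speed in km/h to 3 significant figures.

83.3 km/h

Coriolis parameter at 32°S:
f = 2Ω sin φ = 2 × 7.29×10⁻⁵ × sin 32° = 7.73×10⁻⁵ s⁻¹
Pressure gradient: |∂P/∂n| = 200 Pa / 126000 m = 1.59×10⁻³ Pa/m
Geostrophic speed: V_g = |∂P/∂n|/(fρ) = 1.59×10⁻³/(7.73×10⁻⁵ × 1.09) = 18.8 m/s
Around a high, pressure-gradient force acts outward with centrifugal, so Coriolis balances both:
fV = (1/ρ)|∂P/∂n| + V²/R  →  V² − fR·V + fR·V_g = 0
With fR = 7.73×10⁻⁵ × 1614×10³ m = 125 m/s:
V = [fR − √((fR)² − 4 fR V_g)]/2 = [125 − √(125² − 4×125×18.8)]/2 = 23.1 m/s
Supergeostrophic (V > V_g = 18.8 m/s), as expected around a high.
Converting: 23.1 m/s × 3.6 = 83.3 km/h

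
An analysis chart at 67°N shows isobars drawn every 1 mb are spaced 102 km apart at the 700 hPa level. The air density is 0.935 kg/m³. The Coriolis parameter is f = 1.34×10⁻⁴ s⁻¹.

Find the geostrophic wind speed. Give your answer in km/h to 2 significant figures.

28 km/h

Pressure gradient: |∂P/∂n| = 100 Pa / 102000 m = 9.80×10⁻⁴ Pa/m
Geostrophic balance (pressure-gradient force = Coriolis force):
V_g = (1/(fρ)) |∂P/∂n| = 9.80×10⁻⁴ / (1.34×10⁻⁴ × 0.935) = 7.82 m/s
Converting: 7.82 m/s × 3.6 = 28 km/h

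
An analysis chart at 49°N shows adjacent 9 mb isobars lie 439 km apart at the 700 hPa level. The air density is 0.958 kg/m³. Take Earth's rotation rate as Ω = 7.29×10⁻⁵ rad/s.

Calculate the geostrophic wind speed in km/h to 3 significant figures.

Coriolis parameter at 49°N:
f = 2Ω sin φ = 2 × 7.29×10⁻⁵ × sin 49° = 1.10×10⁻⁴ s⁻¹
Pressure gradient: |∂P/∂n| = 900 Pa / 439000 m = 2.05×10⁻³ Pa/m
Geostrophic balance (pressure-gradient force = Coriolis force):
V_g = (1/(fρ)) |∂P/∂n| = 2.05×10⁻³ / (1.10×10⁻⁴ × 0.958) = 19.4 m/s
Converting: 19.4 m/s × 3.6 = 70.0 km/h

70.0 km/h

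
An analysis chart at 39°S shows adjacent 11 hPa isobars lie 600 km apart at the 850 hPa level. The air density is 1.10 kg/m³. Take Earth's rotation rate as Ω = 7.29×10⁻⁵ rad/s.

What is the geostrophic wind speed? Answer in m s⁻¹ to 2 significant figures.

18 m s⁻¹

Coriolis parameter at 39°S:
f = 2Ω sin φ = 2 × 7.29×10⁻⁵ × sin 39° = 9.18×10⁻⁵ s⁻¹
Pressure gradient: |∂P/∂n| = 1100 Pa / 600000 m = 1.83×10⁻³ Pa/m
Geostrophic balance (pressure-gradient force = Coriolis force):
V_g = (1/(fρ)) |∂P/∂n| = 1.83×10⁻³ / (9.18×10⁻⁵ × 1.10) = 18.2 m/s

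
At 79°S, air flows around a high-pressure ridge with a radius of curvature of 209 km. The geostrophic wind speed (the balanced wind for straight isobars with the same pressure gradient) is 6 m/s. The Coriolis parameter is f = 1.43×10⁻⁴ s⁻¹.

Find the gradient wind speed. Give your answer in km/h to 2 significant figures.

30 km/h

Around a high, pressure-gradient force acts outward with centrifugal, so Coriolis balances both:
fV = (1/ρ)|∂P/∂n| + V²/R  →  V² − fR·V + fR·V_g = 0
With fR = 1.43×10⁻⁴ × 209×10³ m = 29.9 m/s:
V = [fR − √((fR)² − 4 fR V_g)]/2 = [29.9 − √(29.9² − 4×29.9×6)]/2 = 8.31 m/s
Supergeostrophic (V > V_g = 6 m/s), as expected around a high.
Converting: 8.31 m/s × 3.6 = 30 km/h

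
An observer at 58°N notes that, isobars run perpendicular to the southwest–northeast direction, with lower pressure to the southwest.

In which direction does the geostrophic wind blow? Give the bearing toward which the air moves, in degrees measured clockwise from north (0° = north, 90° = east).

315°

The pressure-gradient force points toward the southwest (bearing 225°).
Geostrophic balance: in the Northern Hemisphere the Coriolis force deflects motion to the right, so the geostrophic wind blows 90° to the right of the pressure-gradient force (low pressure on the left).
Rotating 225° by 90° clockwise gives 315° — the wind blows toward the northwest.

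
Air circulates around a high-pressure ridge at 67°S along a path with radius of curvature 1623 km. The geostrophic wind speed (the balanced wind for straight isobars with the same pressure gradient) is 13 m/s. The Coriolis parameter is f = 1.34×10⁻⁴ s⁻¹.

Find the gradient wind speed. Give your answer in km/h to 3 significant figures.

Around a high, pressure-gradient force acts outward with centrifugal, so Coriolis balances both:
fV = (1/ρ)|∂P/∂n| + V²/R  →  V² − fR·V + fR·V_g = 0
With fR = 1.34×10⁻⁴ × 1623×10³ m = 217 m/s:
V = [fR − √((fR)² − 4 fR V_g)]/2 = [217 − √(217² − 4×217×13)]/2 = 13.9 m/s
Supergeostrophic (V > V_g = 13 m/s), as expected around a high.
Converting: 13.9 m/s × 3.6 = 50.0 km/h

50.0 km/h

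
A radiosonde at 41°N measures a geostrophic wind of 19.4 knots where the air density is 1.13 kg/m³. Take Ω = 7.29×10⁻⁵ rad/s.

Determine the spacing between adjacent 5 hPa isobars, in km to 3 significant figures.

464 km

Coriolis parameter at 41°N:
f = 2Ω sin φ = 2 × 7.29×10⁻⁵ × sin 41° = 9.57×10⁻⁵ s⁻¹
Wind speed in SI: 19.4 knots = 9.98 m/s
Geostrophic balance rearranged: |∂P/∂n| = f ρ V_g
|∂P/∂n| = 9.57×10⁻⁵ × 1.13 × 9.98 = 1.08×10⁻³ Pa/m
Isobar spacing: Δn = ΔP/|∂P/∂n| = 500 Pa / 1.08×10⁻³ Pa/m = 463502 m ≈ 464 km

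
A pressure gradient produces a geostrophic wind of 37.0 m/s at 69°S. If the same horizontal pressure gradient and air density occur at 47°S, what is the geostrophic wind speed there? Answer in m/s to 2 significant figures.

47 m/s

With the same pressure gradient and density, V_g ∝ 1/f ∝ 1/sin φ.
V₂ = V₁ · sin φ₁ / sin φ₂ = 37.0 × sin 69° / sin 47°
V₂ = 37.0 × 0.9336/0.7314 = 47 m/s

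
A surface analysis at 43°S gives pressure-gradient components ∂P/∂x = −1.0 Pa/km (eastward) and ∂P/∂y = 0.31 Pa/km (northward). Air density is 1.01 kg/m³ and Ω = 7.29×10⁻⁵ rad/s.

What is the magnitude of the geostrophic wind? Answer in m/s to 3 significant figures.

10.4 m/s

Coriolis parameter at 43°S:
f = 2Ω sin φ = 2 × 7.29×10⁻⁵ × sin 43° = 9.94×10⁻⁵ s⁻¹
In the Southern Hemisphere f is negative: f = −9.94×10⁻⁵ s⁻¹.
Component geostrophic relations (x east, y north):
u_g = −(1/(fρ)) ∂P/∂y,  v_g = (1/(fρ)) ∂P/∂x
u_g = −(0.31×10⁻³)/(−9.94×10⁻⁵ × 1.01) = 3.09 m/s;  v_g = (−1.0×10⁻³)/(−9.94×10⁻⁵ × 1.01) = 9.96 m/s
|V_g| = √(u_g² + v_g²) = 10.4 m/s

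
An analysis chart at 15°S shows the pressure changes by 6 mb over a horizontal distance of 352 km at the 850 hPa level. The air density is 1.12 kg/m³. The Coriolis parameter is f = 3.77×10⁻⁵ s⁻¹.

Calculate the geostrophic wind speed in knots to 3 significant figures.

Pressure gradient: |∂P/∂n| = 600 Pa / 352000 m = 1.70×10⁻³ Pa/m
Geostrophic balance (pressure-gradient force = Coriolis force):
V_g = (1/(fρ)) |∂P/∂n| = 1.70×10⁻³ / (3.77×10⁻⁵ × 1.12) = 40.4 m/s
Converting: 40.4 m/s × 1.944 = 78.5 knots

78.5 knots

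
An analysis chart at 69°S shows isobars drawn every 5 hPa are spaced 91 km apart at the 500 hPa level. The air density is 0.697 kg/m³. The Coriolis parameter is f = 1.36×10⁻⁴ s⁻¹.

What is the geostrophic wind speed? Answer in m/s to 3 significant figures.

58.0 m/s

Pressure gradient: |∂P/∂n| = 500 Pa / 91000 m = 5.49×10⁻³ Pa/m
Geostrophic balance (pressure-gradient force = Coriolis force):
V_g = (1/(fρ)) |∂P/∂n| = 5.49×10⁻³ / (1.36×10⁻⁴ × 0.697) = 58.0 m/s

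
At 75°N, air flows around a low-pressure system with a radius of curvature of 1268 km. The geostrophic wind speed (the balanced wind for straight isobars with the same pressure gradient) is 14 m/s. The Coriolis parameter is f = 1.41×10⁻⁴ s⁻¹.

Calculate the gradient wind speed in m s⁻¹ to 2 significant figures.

Around a low, centrifugal force acts outward with Coriolis, so pressure-gradient force balances both:
(1/ρ)|∂P/∂n| = fV + V²/R  →  V² + fR·V − fR·V_g = 0
With fR = 1.41×10⁻⁴ × 1268×10³ m = 179 m/s:
V = [−fR + √((fR)² + 4 fR V_g)]/2 = [−179 + √(179² + 4×179×14)]/2 = 13 m/s
Subgeostrophic (V < V_g = 14 m/s), as expected around a low.

13 m s⁻¹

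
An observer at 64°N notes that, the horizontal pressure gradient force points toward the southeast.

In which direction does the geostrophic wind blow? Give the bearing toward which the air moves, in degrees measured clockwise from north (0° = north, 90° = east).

The pressure-gradient force points toward the southeast (bearing 135°).
Geostrophic balance: in the Northern Hemisphere the Coriolis force deflects motion to the right, so the geostrophic wind blows 90° to the right of the pressure-gradient force (low pressure on the left).
Rotating 135° by 90° clockwise gives 225° — the wind blows toward the southwest.

225°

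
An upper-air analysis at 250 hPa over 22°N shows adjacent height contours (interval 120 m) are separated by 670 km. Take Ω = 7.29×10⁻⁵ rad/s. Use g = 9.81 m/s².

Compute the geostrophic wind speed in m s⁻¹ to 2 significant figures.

32 m s⁻¹

Coriolis parameter at 22°N:
f = 2Ω sin φ = 2 × 7.29×10⁻⁵ × sin 22° = 5.46×10⁻⁵ s⁻¹
Height gradient: |∂Z/∂n| = 120 m / 670000 m = 1.79×10⁻⁴
On a pressure surface, geostrophic balance gives V_g = (g/f)|∂Z/∂n|:
V_g = 9.81 × 1.79×10⁻⁴ / 5.46×10⁻⁵ = 32.2 m/s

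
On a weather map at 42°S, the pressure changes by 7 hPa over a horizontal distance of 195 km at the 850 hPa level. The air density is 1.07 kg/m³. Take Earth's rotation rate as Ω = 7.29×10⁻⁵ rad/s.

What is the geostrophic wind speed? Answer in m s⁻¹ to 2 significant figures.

Coriolis parameter at 42°S:
f = 2Ω sin φ = 2 × 7.29×10⁻⁵ × sin 42° = 9.76×10⁻⁵ s⁻¹
Pressure gradient: |∂P/∂n| = 700 Pa / 195000 m = 3.59×10⁻³ Pa/m
Geostrophic balance (pressure-gradient force = Coriolis force):
V_g = (1/(fρ)) |∂P/∂n| = 3.59×10⁻³ / (9.76×10⁻⁵ × 1.07) = 34.4 m/s

34 m s⁻¹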